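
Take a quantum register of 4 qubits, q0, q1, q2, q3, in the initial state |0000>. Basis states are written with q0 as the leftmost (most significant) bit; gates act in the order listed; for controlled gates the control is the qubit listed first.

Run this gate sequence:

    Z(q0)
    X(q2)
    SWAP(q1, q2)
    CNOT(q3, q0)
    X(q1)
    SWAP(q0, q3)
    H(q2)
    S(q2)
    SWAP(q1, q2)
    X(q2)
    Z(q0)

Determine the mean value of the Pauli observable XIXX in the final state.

In the final state, XIXX has expectation 0.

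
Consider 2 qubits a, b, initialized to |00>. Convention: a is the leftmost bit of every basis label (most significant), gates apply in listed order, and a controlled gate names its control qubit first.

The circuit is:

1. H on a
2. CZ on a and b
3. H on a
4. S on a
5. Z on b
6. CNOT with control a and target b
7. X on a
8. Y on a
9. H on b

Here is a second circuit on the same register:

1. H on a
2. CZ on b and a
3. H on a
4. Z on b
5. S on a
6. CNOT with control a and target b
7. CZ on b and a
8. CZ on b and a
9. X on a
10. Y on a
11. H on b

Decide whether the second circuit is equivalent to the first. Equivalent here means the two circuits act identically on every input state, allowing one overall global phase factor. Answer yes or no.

Yes: on every input state the two circuits agree up to one overall phase factor.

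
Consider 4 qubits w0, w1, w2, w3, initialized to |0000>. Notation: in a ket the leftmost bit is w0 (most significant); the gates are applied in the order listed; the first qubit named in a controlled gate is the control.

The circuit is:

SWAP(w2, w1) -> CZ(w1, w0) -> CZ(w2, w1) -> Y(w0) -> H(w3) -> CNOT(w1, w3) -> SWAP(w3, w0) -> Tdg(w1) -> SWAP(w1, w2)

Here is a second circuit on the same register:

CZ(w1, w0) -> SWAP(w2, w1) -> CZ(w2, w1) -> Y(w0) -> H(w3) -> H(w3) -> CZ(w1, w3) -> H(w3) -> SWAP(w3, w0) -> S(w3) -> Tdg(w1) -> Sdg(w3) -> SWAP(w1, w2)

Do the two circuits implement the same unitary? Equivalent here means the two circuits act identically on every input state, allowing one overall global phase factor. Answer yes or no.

No: there is an input state on which the two circuits produce genuinely different outputs (not merely differing by a phase).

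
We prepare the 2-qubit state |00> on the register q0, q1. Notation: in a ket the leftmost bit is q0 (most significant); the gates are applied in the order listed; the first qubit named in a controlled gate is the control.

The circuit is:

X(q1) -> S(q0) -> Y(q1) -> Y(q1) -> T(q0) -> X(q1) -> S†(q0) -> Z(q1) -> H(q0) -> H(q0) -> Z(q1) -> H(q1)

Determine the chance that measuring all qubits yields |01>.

Outcome |01> occurs with probability 1/2. Key observation: gates 9-10 undo each other exactly, leaving only the rest of the circuit to track.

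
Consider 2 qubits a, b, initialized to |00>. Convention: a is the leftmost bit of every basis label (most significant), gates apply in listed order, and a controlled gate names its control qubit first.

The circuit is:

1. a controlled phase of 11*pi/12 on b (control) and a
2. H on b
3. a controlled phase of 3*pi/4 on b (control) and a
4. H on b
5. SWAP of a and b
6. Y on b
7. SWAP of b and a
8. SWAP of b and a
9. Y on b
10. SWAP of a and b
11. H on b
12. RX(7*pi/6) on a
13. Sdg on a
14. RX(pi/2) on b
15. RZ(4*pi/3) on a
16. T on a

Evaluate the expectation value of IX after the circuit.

The observable IX averages to 1.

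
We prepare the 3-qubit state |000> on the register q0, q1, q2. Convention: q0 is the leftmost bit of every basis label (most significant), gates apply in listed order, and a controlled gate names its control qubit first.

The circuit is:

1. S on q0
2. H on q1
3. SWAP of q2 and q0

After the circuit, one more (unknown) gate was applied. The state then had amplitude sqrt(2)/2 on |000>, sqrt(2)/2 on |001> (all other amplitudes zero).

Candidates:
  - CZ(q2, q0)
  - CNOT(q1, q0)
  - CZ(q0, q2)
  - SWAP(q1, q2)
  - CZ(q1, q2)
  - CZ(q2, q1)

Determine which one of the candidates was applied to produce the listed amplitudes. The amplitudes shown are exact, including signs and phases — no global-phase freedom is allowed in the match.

It was SWAP(q1, q2) that produced the state shown.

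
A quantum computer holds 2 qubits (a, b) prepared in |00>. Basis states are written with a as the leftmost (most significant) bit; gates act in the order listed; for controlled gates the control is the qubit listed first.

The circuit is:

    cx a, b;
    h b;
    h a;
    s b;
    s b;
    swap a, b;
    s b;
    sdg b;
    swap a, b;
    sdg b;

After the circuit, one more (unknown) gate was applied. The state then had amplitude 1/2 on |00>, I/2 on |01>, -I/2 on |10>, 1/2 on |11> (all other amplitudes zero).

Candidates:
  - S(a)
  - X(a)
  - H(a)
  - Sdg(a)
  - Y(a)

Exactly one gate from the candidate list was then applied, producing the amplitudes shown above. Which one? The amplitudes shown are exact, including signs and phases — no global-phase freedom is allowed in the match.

The unique candidate consistent with the amplitudes is Sdg(a). Key observation: gates 5-10 undo each other exactly, leaving only the rest of the circuit to track.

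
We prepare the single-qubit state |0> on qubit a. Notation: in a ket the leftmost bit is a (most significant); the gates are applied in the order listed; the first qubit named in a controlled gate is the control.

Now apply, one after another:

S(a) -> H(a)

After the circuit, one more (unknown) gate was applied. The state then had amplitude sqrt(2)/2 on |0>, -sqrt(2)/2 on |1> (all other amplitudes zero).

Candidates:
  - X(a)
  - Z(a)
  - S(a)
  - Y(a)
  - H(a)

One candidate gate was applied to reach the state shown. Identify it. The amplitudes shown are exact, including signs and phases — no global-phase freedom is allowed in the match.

It was Z(a) that produced the state shown.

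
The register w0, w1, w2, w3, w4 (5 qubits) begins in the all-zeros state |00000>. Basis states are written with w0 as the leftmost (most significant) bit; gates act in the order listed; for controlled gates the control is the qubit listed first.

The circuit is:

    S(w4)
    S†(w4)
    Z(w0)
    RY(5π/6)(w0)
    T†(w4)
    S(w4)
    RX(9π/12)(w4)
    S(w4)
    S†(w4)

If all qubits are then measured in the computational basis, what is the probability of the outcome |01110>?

A full measurement returns |01110> with probability 0.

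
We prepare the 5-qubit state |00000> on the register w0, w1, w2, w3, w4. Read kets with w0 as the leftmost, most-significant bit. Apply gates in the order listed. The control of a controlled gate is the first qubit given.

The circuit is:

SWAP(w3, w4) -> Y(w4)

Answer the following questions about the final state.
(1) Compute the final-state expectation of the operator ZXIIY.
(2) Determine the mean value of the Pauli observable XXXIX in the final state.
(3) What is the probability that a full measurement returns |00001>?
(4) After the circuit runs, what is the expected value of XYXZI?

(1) In the final state, ZXIIY has expectation 0.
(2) The observable XXXIX averages to 0.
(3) The probability of measuring |00001> is 1.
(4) In the final state, XYXZI has expectation 0.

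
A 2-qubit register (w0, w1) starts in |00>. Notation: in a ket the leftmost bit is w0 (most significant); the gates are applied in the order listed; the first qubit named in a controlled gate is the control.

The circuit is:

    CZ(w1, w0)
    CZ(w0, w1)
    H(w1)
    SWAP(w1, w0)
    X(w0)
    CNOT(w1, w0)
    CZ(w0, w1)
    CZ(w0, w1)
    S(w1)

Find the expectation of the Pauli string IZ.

In the final state, IZ has expectation 1.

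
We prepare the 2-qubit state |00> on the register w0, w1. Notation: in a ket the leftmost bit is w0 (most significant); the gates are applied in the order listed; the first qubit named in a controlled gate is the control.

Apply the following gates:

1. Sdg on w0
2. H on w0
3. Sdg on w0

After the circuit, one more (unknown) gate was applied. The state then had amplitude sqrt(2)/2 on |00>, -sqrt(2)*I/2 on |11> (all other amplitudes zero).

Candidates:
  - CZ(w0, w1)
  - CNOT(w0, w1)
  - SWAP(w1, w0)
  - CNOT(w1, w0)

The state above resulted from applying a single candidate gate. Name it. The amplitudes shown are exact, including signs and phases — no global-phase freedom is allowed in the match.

The unique candidate consistent with the amplitudes is CNOT(w0, w1).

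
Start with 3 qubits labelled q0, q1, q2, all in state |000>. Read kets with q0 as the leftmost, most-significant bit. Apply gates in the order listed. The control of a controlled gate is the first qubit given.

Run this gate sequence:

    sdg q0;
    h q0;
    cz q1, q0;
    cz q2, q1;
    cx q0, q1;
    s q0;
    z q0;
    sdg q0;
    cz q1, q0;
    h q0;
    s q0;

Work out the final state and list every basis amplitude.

After the circuit, the state carries amplitude 1/2 on |000>, 0 on |001>, 1/2 on |010>, 0 on |011>, I/2 on |100>, 0 on |101>, -I/2 on |110>, 0 on |111>.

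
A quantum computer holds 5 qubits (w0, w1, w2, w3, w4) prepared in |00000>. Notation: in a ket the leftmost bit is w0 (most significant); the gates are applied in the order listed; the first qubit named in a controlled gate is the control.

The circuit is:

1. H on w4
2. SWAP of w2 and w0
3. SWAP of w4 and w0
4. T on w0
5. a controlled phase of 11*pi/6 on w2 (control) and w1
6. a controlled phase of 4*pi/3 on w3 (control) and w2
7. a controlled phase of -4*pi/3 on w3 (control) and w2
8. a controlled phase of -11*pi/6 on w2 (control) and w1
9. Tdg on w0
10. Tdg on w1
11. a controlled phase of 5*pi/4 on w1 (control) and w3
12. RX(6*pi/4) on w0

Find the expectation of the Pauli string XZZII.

The expectation value of XZZII is 1. Key observation: the block from step 4 through step 9 cancels to the identity and can be dropped.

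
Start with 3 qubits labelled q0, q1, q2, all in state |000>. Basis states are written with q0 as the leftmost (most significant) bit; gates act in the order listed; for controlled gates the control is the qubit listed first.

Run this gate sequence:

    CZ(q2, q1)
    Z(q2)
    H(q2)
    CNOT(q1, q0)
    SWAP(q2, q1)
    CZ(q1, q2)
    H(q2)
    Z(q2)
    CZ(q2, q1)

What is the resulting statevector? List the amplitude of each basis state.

After the circuit, the state carries amplitude 1/2 on |000>, -1/2 on |001>, 1/2 on |010>, 1/2 on |011>, 0 on |100>, 0 on |101>, 0 on |110>, 0 on |111>.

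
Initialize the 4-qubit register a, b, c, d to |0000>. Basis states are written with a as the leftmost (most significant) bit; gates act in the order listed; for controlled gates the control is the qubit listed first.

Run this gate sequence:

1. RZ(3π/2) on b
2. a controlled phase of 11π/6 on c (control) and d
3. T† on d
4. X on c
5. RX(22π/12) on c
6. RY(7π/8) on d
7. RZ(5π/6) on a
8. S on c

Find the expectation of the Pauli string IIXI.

The observable IIXI averages to 1/2.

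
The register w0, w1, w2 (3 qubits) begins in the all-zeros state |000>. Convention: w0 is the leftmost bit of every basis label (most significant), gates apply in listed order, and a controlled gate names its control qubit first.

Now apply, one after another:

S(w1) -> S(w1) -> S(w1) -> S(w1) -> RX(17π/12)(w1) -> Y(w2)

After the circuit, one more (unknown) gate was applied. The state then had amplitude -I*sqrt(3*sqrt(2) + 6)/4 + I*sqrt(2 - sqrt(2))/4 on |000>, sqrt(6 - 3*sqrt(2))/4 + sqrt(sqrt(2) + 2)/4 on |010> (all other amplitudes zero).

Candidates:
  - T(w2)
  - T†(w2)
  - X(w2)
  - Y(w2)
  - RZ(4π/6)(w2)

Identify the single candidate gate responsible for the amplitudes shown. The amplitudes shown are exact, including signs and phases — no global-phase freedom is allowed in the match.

It was X(w2) that produced the state shown.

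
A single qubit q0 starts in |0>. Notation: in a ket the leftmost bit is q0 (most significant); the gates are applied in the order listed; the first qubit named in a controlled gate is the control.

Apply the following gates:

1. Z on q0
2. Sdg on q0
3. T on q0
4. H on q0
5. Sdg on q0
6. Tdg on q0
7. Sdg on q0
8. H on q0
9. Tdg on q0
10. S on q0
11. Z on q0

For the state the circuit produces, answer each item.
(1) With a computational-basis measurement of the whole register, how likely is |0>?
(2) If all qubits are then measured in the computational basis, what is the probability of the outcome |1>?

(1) Outcome |0> occurs with probability 1/2 - sqrt(2)/4.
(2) A full measurement returns |1> with probability sqrt(2)/4 + 1/2.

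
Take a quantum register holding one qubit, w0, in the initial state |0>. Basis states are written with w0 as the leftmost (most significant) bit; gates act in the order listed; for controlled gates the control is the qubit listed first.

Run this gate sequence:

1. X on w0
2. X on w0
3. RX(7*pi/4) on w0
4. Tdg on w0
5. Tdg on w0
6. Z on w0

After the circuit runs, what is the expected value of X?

The observable X averages to -sqrt(2)/2. Key observation: gates 1-2 undo each other exactly, leaving only the rest of the circuit to track.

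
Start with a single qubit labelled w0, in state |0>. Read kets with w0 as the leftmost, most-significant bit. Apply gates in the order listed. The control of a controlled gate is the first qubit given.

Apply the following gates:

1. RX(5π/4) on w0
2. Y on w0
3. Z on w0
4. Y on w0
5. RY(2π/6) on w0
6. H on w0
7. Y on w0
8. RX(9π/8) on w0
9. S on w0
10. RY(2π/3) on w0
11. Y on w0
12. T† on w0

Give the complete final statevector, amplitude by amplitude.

After the circuit, the state carries amplitude -3*sqrt(2)*sqrt(sqrt(2)/4 + 1/2)*sin(7*pi/16)/8 - sqrt(6)*sqrt(1/2 - sqrt(2)/4)*sin(7*pi/16)/8 - sqrt(6)*sqrt(sqrt(2)/4 + 1/2)*cos(7*pi/16)/8 - sqrt(6)*sqrt(1/2 - sqrt(2)/4)*cos(7*pi/16)/8 + sqrt(2)*sqrt(sqrt(2)/4 + 1/2)*cos(7*pi/16)/8 + 3*sqrt(2)*sqrt(1/2 - sqrt(2)/4)*cos(7*pi/16)/8 + sqrt(2)*sqrt(1/2 - sqrt(2)/4)*sin(7*pi/16)/8 + sqrt(6)*sqrt(sqrt(2)/4 + 1/2)*sin(7*pi/16)/8 - sqrt(6)*I*sqrt(sqrt(2)/4 + 1/2)*sin(7*pi/16)/8 - 3*sqrt(2)*I*sqrt(1/2 - sqrt(2)/4)*sin(7*pi/16)/8 - sqrt(2)*I*sqrt(sqrt(2)/4 + 1/2)*sin(7*pi/16)/8 - sqrt(6)*I*sqrt(1/2 - sqrt(2)/4)*sin(7*pi/16)/8 - sqrt(6)*I*sqrt(1/2 - sqrt(2)/4)*cos(7*pi/16)/8 - sqrt(2)*I*sqrt(1/2 - sqrt(2)/4)*cos(7*pi/16)/8 + sqrt(6)*I*sqrt(sqrt(2)/4 + 1/2)*cos(7*pi/16)/8 + 3*sqrt(2)*I*sqrt(sqrt(2)/4 + 1/2)*cos(7*pi/16)/8 on |0>, -3*sqrt(2)*I*sqrt(sqrt(2)/4 + 1/2)*exp(-I*pi/4)*sin(7*pi/16)/8 - sqrt(6)*I*sqrt(sqrt(2)/4 + 1/2)*exp(-I*pi/4)*sin(7*pi/16)/8 + sqrt(6)*sqrt(sqrt(2)/4 + 1/2)*exp(-I*pi/4)*sin(7*pi/16)/8 + sqrt(6)*sqrt(1/2 - sqrt(2)/4)*exp(-I*pi/4)*sin(7*pi/16)/8 - sqrt(6)*I*sqrt(sqrt(2)/4 + 1/2)*exp(-I*pi/4)*cos(7*pi/16)/8 + sqrt(6)*sqrt(sqrt(2)/4 + 1/2)*exp(-I*pi/4)*cos(7*pi/16)/8 - 3*sqrt(2)*I*sqrt(1/2 - sqrt(2)/4)*exp(-I*pi/4)*cos(7*pi/16)/8 - sqrt(2)*I*sqrt(sqrt(2)/4 + 1/2)*exp(-I*pi/4)*cos(7*pi/16)/8 - sqrt(6)*I*sqrt(1/2 - sqrt(2)/4)*exp(-I*pi/4)*cos(7*pi/16)/8 + sqrt(2)*sqrt(1/2 - sqrt(2)/4)*exp(-I*pi/4)*cos(7*pi/16)/8 - sqrt(6)*sqrt(1/2 - sqrt(2)/4)*exp(-I*pi/4)*cos(7*pi/16)/8 + sqrt(2)*I*sqrt(1/2 - sqrt(2)/4)*exp(-I*pi/4)*sin(7*pi/16)/8 - 3*sqrt(2)*sqrt(sqrt(2)/4 + 1/2)*exp(-I*pi/4)*cos(7*pi/16)/8 + sqrt(6)*I*sqrt(1/2 - sqrt(2)/4)*exp(-I*pi/4)*sin(7*pi/16)/8 - sqrt(2)*sqrt(sqrt(2)/4 + 1/2)*exp(-I*pi/4)*sin(7*pi/16)/8 - 3*sqrt(2)*sqrt(1/2 - sqrt(2)/4)*exp(-I*pi/4)*sin(7*pi/16)/8 on |1>.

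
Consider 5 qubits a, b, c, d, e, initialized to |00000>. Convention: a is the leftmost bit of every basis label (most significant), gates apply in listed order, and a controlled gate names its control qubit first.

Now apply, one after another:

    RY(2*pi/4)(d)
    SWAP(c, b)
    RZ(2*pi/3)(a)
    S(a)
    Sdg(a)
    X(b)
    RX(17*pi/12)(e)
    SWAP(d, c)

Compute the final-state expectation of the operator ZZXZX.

In the final state, ZZXZX has expectation 0. Key observation: the block from step 4 through step 5 cancels to the identity and can be dropped.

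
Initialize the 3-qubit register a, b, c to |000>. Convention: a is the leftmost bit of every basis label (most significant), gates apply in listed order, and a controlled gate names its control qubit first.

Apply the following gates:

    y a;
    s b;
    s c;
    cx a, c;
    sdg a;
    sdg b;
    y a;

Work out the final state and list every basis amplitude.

After the circuit, the state carries amplitude -I on |001>, and 0 on every other basis state.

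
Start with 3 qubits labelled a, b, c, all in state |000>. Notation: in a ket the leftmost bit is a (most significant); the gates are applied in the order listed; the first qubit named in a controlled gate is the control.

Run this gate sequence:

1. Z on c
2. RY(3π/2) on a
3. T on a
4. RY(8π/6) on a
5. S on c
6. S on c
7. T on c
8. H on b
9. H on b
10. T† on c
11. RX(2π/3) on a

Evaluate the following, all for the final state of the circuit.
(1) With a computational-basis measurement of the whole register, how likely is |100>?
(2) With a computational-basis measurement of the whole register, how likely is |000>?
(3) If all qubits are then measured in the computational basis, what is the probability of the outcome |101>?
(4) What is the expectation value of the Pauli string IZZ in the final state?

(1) A full measurement returns |100> with probability sqrt(6)/16 + 1/2. Key observation: the block from step 7 through step 10 cancels to the identity and can be dropped.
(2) Outcome |000> occurs with probability 1/2 - sqrt(6)/16.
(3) Outcome |101> occurs with probability 0.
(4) The observable IZZ averages to 1.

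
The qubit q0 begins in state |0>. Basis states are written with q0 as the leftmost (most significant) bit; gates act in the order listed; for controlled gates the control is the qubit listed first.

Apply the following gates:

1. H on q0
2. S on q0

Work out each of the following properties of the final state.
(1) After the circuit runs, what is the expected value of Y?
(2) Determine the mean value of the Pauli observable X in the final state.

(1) The expectation value of Y is 1.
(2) In the final state, X has expectation 0.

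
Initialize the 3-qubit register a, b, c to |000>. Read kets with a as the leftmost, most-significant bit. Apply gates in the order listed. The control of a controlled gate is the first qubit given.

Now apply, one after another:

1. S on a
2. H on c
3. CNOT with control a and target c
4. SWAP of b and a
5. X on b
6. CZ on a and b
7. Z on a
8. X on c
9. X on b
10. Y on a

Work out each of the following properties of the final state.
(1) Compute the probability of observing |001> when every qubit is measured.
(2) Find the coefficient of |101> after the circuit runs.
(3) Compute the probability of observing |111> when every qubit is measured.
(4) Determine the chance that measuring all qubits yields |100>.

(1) The probability of measuring |001> is 0.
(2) |101> carries amplitude sqrt(2)*I/2 in the final state.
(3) A full measurement returns |111> with probability 0.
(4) Outcome |100> occurs with probability 1/2.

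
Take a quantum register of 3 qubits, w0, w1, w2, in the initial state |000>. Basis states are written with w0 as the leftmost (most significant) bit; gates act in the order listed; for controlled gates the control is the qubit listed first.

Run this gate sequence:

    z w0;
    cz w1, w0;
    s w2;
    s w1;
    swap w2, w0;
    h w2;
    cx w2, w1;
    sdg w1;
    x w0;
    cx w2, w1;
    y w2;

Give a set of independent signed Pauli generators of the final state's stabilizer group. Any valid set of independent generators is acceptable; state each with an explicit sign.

The final state is stabilized by the group generated by -IIY, -ZII, +IZI; other independent generating sets are equally valid.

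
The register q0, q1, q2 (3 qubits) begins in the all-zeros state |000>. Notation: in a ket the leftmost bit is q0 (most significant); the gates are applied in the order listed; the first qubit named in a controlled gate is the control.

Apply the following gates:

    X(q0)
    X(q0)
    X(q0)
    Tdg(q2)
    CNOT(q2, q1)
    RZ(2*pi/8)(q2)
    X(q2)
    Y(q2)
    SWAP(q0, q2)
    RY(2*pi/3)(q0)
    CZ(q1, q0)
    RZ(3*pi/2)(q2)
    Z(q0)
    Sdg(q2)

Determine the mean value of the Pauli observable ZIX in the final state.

In the final state, ZIX has expectation 0. Key observation: gates 1-2 undo each other exactly, leaving only the rest of the circuit to track.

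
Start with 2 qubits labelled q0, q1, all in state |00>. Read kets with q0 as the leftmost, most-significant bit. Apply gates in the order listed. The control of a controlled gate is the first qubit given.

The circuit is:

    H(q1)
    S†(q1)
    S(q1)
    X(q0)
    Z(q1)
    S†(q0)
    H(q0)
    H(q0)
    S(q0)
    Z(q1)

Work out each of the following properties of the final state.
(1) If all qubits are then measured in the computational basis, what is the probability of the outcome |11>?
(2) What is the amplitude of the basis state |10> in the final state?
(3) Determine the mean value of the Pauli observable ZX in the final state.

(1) A full measurement returns |11> with probability 1/2. Key observation: the block from step 5 through step 10 cancels to the identity and can be dropped.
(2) |10> carries amplitude sqrt(2)/2 in the final state.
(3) The expectation value of ZX is -1.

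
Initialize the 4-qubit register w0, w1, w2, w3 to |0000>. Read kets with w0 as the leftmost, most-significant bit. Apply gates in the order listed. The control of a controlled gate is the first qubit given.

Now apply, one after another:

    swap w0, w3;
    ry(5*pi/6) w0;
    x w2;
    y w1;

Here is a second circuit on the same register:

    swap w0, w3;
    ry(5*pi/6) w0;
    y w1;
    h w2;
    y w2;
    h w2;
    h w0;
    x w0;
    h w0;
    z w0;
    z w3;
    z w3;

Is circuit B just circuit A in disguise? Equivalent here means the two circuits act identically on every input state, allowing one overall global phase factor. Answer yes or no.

No — the two circuits implement different unitaries, even allowing a global phase.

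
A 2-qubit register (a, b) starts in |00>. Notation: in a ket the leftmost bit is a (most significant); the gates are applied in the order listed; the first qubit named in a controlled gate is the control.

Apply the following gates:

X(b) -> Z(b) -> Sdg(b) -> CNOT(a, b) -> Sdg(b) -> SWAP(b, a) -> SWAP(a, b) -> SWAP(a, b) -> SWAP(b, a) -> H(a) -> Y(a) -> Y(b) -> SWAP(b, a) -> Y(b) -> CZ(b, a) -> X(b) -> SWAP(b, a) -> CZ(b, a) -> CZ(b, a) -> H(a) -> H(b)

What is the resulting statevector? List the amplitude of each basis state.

The resulting statevector has amplitude -sqrt(2)*I/2 on |00>, -sqrt(2)*I/2 on |01>, 0 on |10>, 0 on |11>. Key observation: gates 6-9 undo each other exactly, leaving only the rest of the circuit to track.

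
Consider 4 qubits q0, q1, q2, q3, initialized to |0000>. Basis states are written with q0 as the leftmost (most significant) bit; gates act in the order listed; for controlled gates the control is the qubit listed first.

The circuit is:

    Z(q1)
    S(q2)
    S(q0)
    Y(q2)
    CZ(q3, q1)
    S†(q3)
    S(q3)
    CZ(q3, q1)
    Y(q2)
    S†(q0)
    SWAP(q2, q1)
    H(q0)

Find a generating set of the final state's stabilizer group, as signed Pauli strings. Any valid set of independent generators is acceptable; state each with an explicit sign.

The final state is stabilized by the group generated by +XIII, +IZII, +IIZI, +IIIZ; other independent generating sets are equally valid. Key observation: the block from step 3 through step 10 cancels to the identity and can be dropped.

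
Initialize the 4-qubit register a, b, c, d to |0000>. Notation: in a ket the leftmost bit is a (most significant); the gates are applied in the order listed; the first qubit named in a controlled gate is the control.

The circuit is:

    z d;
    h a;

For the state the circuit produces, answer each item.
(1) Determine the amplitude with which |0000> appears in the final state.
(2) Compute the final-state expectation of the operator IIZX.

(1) The amplitude on |0000> is sqrt(2)/2.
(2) The expectation value of IIZX is 0.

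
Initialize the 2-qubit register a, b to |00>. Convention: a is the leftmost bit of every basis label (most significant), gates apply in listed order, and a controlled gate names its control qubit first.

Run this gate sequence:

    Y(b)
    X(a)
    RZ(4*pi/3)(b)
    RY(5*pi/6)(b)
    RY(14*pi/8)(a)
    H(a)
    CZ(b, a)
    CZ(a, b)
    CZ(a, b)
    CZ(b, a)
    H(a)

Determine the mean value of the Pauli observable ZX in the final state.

The observable ZX averages to sqrt(2)/4. Key observation: steps 6-11 multiply out to the identity, so the circuit reduces to the remaining gates.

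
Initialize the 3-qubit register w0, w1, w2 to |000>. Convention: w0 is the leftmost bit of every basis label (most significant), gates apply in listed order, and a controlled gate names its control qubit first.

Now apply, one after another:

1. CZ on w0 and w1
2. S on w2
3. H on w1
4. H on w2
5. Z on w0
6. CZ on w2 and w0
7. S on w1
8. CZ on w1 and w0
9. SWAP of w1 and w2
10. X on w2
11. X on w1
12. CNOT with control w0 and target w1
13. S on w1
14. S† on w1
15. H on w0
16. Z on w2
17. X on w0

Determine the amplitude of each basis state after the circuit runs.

After the circuit, the state carries amplitude sqrt(2)*I/4 on |000>, -sqrt(2)/4 on |001>, sqrt(2)*I/4 on |010>, -sqrt(2)/4 on |011>, sqrt(2)*I/4 on |100>, -sqrt(2)/4 on |101>, sqrt(2)*I/4 on |110>, -sqrt(2)/4 on |111>.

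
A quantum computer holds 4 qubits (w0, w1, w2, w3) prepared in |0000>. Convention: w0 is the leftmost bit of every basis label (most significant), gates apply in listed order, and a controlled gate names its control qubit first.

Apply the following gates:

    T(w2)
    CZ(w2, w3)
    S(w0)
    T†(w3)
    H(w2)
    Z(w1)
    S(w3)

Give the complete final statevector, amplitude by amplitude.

The resulting statevector has amplitude sqrt(2)/2 on |0000>, sqrt(2)/2 on |0010>, and 0 on every other basis state.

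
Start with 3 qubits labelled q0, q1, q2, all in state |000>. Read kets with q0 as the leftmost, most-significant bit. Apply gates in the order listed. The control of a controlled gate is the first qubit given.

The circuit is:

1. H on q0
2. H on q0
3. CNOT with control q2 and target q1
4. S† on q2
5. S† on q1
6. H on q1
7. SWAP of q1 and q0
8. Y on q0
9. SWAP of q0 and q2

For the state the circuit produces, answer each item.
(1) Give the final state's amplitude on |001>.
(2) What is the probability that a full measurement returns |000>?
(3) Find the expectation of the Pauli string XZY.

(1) The amplitude on |001> is sqrt(2)*I/2. Key observation: gates 1-2 undo each other exactly, leaving only the rest of the circuit to track.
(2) Outcome |000> occurs with probability 1/2.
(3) The expectation value of XZY is 0.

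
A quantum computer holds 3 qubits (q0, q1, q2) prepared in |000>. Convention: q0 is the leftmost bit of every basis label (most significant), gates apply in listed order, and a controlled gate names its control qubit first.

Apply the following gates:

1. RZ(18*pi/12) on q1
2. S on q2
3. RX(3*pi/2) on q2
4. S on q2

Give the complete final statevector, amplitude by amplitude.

The resulting statevector has amplitude sqrt(2)*exp(I*pi/4)/2 on |000>, -sqrt(2)*exp(I*pi/4)/2 on |001>, and 0 on every other basis state.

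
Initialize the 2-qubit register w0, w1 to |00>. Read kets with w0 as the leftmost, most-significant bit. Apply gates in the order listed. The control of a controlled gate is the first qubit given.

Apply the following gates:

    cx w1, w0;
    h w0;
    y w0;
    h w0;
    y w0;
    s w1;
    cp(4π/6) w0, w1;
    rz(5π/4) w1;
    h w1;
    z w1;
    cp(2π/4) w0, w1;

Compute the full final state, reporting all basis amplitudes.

After the circuit, the state carries amplitude sqrt(2)*exp(3*I*pi/8)/2 on |00>, -sqrt(2)*exp(3*I*pi/8)/2 on |01>, 0 on |10>, 0 on |11>.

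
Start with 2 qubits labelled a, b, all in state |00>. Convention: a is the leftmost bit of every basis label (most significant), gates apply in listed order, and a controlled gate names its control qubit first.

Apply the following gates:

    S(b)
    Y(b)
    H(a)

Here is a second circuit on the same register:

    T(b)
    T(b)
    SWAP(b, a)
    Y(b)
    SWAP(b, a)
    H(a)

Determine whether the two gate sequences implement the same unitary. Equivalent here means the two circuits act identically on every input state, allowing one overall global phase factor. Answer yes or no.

No — the two circuits implement different unitaries, even allowing a global phase.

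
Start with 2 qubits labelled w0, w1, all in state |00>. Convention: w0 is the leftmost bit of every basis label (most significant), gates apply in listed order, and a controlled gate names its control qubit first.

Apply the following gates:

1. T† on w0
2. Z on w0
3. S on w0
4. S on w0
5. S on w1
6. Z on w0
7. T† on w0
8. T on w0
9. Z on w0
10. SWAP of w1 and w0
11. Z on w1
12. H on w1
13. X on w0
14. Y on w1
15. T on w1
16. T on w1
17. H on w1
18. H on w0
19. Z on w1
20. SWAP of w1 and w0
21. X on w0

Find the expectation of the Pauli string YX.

The observable YX averages to -1. Key observation: steps 6-9 multiply out to the identity, so the circuit reduces to the remaining gates.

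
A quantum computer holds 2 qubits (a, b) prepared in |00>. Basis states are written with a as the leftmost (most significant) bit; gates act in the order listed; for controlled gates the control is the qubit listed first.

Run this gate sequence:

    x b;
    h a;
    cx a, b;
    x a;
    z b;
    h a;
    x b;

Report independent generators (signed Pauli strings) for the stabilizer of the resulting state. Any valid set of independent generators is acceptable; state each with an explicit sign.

One valid set of independent stabilizer generators is -XZ, -ZX (any independent generating set of the same group is equally correct).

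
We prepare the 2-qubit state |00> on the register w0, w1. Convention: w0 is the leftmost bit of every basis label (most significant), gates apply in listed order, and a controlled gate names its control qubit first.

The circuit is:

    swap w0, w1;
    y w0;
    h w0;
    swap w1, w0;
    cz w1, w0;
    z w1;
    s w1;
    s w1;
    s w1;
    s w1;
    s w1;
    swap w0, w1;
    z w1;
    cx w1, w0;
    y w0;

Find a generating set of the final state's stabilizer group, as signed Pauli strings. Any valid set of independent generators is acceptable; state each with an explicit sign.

The stabilizer group can be generated by +YI, +IZ, among other valid generating sets. Key observation: steps 7-10 multiply out to the identity, so the circuit reduces to the remaining gates.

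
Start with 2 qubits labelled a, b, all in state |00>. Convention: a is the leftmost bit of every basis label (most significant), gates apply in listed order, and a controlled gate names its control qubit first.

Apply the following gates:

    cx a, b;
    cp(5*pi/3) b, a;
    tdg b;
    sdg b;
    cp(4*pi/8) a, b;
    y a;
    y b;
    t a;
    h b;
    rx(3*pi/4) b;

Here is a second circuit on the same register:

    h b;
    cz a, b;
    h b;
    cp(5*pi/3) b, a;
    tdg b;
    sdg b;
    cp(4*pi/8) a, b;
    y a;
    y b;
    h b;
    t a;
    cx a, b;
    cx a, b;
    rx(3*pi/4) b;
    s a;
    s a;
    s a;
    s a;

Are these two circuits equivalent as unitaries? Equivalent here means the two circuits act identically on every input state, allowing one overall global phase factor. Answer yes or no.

Yes — the two circuits implement the same unitary up to a global phase.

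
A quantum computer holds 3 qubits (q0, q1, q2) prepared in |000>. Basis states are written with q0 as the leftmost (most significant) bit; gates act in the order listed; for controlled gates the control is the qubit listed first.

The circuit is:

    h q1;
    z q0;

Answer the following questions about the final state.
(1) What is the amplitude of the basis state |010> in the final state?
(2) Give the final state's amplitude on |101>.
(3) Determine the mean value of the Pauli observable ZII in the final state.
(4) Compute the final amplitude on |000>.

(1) The amplitude on |010> is sqrt(2)/2.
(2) |101> carries amplitude 0 in the final state.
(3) The expectation value of ZII is 1.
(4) The final state's coefficient on |000> equals sqrt(2)/2.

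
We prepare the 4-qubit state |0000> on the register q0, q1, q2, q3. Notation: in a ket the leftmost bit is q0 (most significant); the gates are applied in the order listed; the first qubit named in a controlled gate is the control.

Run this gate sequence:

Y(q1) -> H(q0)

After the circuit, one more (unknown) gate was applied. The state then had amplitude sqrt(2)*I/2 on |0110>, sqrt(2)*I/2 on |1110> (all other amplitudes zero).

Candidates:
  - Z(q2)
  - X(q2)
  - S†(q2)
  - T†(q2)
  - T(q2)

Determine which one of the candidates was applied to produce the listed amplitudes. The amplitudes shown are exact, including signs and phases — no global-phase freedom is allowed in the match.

It was X(q2) that produced the state shown.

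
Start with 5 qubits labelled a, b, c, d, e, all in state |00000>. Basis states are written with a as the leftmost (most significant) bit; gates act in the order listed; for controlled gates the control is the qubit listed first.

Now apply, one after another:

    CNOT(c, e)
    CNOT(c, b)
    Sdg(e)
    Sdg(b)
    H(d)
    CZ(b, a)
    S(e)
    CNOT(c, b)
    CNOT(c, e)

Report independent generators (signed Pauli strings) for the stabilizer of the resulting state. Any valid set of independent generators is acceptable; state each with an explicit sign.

The stabilizer group can be generated by +IIIXI, +ZIIII, +IZIII, +IIZII, +IIIIZ, among other valid generating sets.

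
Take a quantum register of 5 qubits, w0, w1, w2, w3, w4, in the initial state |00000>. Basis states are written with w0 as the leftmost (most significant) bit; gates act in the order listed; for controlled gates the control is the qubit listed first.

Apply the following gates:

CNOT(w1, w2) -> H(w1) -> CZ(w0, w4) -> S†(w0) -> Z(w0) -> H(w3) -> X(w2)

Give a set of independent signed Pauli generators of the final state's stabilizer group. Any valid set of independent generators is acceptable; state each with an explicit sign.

One valid set of independent stabilizer generators is +IXIII, +IIIXI, +ZIIII, -IIZII, +IIIIZ (any independent generating set of the same group is equally correct).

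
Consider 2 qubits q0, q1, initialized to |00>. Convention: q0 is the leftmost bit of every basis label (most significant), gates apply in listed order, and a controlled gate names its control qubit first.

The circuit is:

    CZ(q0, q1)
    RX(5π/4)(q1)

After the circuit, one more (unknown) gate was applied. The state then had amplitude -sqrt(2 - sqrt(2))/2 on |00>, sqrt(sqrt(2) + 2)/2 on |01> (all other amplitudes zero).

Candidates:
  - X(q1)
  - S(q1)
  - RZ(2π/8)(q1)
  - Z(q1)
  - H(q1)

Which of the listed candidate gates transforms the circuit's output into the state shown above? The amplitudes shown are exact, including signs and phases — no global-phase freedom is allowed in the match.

It was S(q1) that produced the state shown.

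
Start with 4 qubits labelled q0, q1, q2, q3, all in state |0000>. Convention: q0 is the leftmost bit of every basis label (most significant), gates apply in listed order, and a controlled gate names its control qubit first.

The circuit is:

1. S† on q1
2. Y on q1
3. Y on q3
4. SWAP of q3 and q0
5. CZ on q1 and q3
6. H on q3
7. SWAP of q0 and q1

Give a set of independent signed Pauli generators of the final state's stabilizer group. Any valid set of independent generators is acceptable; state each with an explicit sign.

The stabilizer group can be generated by +IIIX, -ZIII, -IZII, +IIZI, among other valid generating sets.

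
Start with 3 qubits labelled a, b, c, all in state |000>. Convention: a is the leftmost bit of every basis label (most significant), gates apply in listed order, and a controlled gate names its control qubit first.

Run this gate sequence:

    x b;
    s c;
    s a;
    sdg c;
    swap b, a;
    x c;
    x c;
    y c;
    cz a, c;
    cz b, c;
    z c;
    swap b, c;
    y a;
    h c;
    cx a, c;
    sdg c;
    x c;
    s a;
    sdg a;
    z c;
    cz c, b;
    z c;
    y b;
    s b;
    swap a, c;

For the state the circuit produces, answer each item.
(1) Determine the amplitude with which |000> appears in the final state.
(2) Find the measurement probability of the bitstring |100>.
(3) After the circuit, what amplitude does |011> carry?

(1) |000> carries amplitude -sqrt(2)/2 in the final state.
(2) The probability of measuring |100> is 1/2.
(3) The final state's coefficient on |011> equals 0.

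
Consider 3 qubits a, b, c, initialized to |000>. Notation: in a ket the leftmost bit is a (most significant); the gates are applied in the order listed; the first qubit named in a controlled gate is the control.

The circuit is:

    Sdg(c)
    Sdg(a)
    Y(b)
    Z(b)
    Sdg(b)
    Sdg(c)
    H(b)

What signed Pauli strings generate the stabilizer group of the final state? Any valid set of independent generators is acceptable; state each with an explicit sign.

The stabilizer group can be generated by -IXI, +ZII, +IIZ, among other valid generating sets.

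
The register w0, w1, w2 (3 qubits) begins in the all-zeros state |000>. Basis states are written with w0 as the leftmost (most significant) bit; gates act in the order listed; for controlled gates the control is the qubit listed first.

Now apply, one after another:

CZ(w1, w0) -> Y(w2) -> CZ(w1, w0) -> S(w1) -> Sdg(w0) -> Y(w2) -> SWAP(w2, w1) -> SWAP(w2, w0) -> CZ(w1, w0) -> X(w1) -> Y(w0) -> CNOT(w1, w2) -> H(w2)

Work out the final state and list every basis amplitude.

The resulting statevector has amplitude sqrt(2)*I/2 on |110>, -sqrt(2)*I/2 on |111>, and 0 on every other basis state.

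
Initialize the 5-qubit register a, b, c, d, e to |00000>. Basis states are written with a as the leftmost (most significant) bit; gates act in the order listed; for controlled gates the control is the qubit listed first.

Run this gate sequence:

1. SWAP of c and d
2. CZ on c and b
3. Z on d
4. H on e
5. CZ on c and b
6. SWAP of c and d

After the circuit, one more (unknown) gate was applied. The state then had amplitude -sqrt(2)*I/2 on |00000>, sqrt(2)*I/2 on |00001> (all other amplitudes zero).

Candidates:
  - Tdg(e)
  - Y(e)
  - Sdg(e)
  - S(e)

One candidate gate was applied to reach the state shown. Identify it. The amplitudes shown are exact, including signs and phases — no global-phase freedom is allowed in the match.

The applied gate was Y(e).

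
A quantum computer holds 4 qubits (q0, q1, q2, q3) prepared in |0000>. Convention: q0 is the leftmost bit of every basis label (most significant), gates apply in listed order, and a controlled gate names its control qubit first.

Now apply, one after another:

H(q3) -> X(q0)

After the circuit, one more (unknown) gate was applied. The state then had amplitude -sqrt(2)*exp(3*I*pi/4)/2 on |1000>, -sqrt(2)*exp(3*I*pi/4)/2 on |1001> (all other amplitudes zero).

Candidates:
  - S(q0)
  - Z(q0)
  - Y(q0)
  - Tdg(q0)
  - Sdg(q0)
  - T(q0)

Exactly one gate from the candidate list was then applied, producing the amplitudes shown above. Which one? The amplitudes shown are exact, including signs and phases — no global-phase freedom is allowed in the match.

It was Tdg(q0) that produced the state shown.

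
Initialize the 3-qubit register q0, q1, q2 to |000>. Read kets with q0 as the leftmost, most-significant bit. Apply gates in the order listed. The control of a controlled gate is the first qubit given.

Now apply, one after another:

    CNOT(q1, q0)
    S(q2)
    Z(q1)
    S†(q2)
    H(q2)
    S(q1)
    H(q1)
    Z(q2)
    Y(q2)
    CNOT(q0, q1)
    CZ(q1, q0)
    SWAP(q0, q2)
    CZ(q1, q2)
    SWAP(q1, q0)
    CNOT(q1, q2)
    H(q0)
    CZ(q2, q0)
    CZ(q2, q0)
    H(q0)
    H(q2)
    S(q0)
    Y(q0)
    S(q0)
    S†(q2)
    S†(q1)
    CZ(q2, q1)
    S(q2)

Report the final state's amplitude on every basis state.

The final amplitudes are sqrt(2)*I/4 on |000>, sqrt(2)*I/4 on |001>, sqrt(2)/4 on |010>, sqrt(2)/4 on |011>, -sqrt(2)*I/4 on |100>, -sqrt(2)*I/4 on |101>, -sqrt(2)/4 on |110>, -sqrt(2)/4 on |111>. Key observation: the block from step 16 through step 19 cancels to the identity and can be dropped.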